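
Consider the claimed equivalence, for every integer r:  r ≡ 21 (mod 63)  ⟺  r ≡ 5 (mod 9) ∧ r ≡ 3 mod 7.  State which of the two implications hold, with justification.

(⇒) fails and (⇐) fails.

(→) This fails: r = 21 gives 21 ≡ 21 (mod 63) but 21 ≡ 3 (mod 9), so the conjunction on the right does not hold.

(←) This fails: r = 59 satisfies both congruences on the right (59 ≡ 5 mod 9 and 59 ≡ 3 mod 7) yet 59 ≡ 59 (mod 63), not 21.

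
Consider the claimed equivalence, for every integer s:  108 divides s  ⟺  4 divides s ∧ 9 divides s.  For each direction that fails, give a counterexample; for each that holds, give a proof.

(⇒) If 108 ∣ s, write s = 108q. Since 108 = 27·4, s = 4·(27q), so 4 ∣ s; and since 108 = 12·9, s = 9·(12q), so 9 ∣ s.

(⇐) This fails: take s = 36. Both 4 ∣ 36 and 9 ∣ 36, yet 36 is not a multiple of 108 (since 36 = 0·108 + 36), so 108 ∤ 36.

Not equivalent: only (⇒) holds.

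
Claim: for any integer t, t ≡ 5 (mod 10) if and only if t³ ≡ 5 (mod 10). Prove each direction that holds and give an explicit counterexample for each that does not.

(⇐) Suppose t³ ≡ 5 (mod 10). The only residue r in {0, …, 9} with r³ ≡ 5 (mod 10) is r = 5, so t ≡ 5 (mod 10).

(⇒) Suppose t ≡ 5 (mod 10). Write t = 10j + 5. Then (10j + 5)³ = 1000j³ + 1500j² + 750j + 125 = 10(100j³ + 150j² + 75j + 12) + 5, so t³ ≡ 5 (mod 10).

Both implications hold.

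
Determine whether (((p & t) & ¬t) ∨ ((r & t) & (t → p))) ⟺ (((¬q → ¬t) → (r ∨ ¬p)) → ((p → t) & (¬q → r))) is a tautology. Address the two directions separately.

Only the forward implication holds.

[⇐] This fails. Under p = T, r = F, t = F, q = F, the left side is false but the right side is true.

[⇒] Assume the antecedent. If p is true, the antecedent forces (p = T, r = T, t = T, q = F) or (p = T, r = T, t = T, q = T), and the consequent holds there. If p is false, the antecedent cannot hold. Either way the consequent holds.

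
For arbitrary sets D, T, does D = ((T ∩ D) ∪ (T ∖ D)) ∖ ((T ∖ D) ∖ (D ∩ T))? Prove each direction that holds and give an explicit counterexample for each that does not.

Reverse inclusion. Let x ∈ ((T ∩ D) ∪ (T ∖ D)) ∖ ((T ∖ D) ∖ (D ∩ T)). Then x ∈ D ∩ T, from which x ∈ D.

Forward inclusion. This inclusion fails. Take D = {1}, T = ∅; then 1 ∈ D but 1 ∉ ((T ∩ D) ∪ (T ∖ D)) ∖ ((T ∖ D) ∖ (D ∩ T)).

Only the reverse inclusion holds.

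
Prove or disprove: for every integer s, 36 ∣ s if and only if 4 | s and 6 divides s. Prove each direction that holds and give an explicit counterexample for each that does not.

(⇒) If 36 ∣ s, write s = 36q. Since 36 = 9·4, s = 4·(9q), so 4 ∣ s; and since 36 = 6·6, s = 6·(6q), so 6 ∣ s.

(⇐) This fails: take s = 12. Both 4 ∣ 12 and 6 ∣ 12, yet 12 is not a multiple of 36 (since 12 = 0·36 + 12), so 36 ∤ 12.

Only the forward direction holds.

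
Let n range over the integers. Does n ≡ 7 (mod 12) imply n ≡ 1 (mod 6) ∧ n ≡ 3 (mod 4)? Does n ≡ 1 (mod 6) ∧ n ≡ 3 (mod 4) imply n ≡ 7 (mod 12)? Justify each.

[⇒] Suppose n ≡ 7 (mod 12); write n = 12j + 7. Since 6 ∣ 12, reducing mod 6 gives n ≡ 7 ≡ 1 (mod 6); since 4 ∣ 12, reducing mod 4 gives n ≡ 7 ≡ 3 (mod 4).

[⇐] Conversely, if n ≡ 1 (mod 6) and n ≡ 3 (mod 4), then by the Chinese remainder theorem n ≡ 7 (mod 12). This is exactly n ≡ 7 (mod 12).

Both implications hold.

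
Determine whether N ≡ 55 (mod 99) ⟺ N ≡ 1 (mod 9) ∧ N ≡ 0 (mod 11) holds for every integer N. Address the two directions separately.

(→) Suppose N ≡ 55 (mod 99); write N = 99j + 55. Since 9 ∣ 99, reducing mod 9 gives N ≡ 55 ≡ 1 (mod 9); since 11 ∣ 99, reducing mod 11 gives N ≡ 55 ≡ 0 (mod 11).

(←) Conversely, if N ≡ 1 (mod 9) and N ≡ 0 (mod 11), then by the Chinese remainder theorem N ≡ 55 (mod 99). This is exactly N ≡ 55 (mod 99).

Both implications hold.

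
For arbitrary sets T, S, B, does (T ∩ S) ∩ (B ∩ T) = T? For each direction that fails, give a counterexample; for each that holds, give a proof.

(⊇) This inclusion fails. Take T = {1}, S = ∅, B = ∅; then 1 ∈ T but 1 ∉ (T ∩ S) ∩ (B ∩ T).

(⊆) Let x ∈ (T ∩ S) ∩ (B ∩ T). Then x ∈ T ∩ S ∩ B, from which x ∈ T.

The sets are not equal: only the forward inclusion holds.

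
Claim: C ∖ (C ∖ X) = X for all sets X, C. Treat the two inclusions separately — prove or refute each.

Only the forward inclusion holds.

(⊆) Let x ∈ C ∖ (C ∖ X). Then x ∈ X ∩ C, from which x ∈ X.

(⊇) This inclusion fails. Take X = {1}, C = ∅; then 1 ∈ X but 1 ∉ C ∖ (C ∖ X).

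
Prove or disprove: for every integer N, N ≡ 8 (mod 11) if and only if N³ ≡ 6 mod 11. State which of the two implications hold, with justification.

[⇐] For the converse, argue contrapositively. If N ≢ 8 (mod 11), then N is congruent to one of 0, 1, 2, 3, 4, 5, 6, 7, 9, 10 modulo 11, and these give N³ ≡ 0, 1, 8, 5, 9, 4, 7, 2, 3, 10 respectively — never 6.

[⇒] Suppose N ≡ 8 (mod 11). Write N = 11j + 8. Then (11j + 8)³ = 1331j³ + 2904j² + 2112j + 512 = 11(121j³ + 264j² + 192j + 46) + 6, so N³ ≡ 6 (mod 11).

Both directions hold; the statement is true.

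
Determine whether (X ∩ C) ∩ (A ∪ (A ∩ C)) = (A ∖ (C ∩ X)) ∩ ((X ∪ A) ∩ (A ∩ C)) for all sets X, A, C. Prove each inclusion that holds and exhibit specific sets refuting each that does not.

(⊆) fails and (⊇) fails.

Forward inclusion. This inclusion fails. Take X = {1}, A = {1}, C = {1}; then 1 ∈ (X ∩ C) ∩ (A ∪ (A ∩ C)) but 1 ∉ (A ∖ (C ∩ X)) ∩ ((X ∪ A) ∩ (A ∩ C)).

Reverse inclusion. This inclusion fails. Take X = ∅, A = {1}, C = {1}; then 1 ∈ (A ∖ (C ∩ X)) ∩ ((X ∪ A) ∩ (A ∩ C)) but 1 ∉ (X ∩ C) ∩ (A ∪ (A ∩ C)).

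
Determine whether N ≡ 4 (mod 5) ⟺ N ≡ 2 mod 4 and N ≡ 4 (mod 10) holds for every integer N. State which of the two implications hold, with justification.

Only the reverse direction holds.

(⟹) This fails: N = 9 gives 9 ≡ 4 (mod 5) but 9 ≡ 1 (mod 4), so the conjunction on the right does not hold.

(⟸) Conversely, if N ≡ 2 (mod 4) and N ≡ 4 (mod 10), then by the Chinese remainder theorem N ≡ 14 (mod 20). Since 14 ≡ 4 (mod 5) and 5 ∣ 20, we get N ≡ 4 (mod 5).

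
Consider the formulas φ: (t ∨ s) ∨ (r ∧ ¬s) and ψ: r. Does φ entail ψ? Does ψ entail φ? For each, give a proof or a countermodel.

Not equivalent: only (⇐) holds.

[⇐] Assume the antecedent. If s is true, (t ∨ s) ∨ (r ∧ ¬s) reduces to true regardless of the other variables. If s is false, the antecedent forces (s = F, r = T, t = F) or (s = F, r = T, t = T), and (t ∨ s) ∨ (r ∧ ¬s) holds there. Either way (t ∨ s) ∨ (r ∧ ¬s) holds.

[⇒] This fails. Under s = T, r = F, t = F, the left side is true but the right side is false.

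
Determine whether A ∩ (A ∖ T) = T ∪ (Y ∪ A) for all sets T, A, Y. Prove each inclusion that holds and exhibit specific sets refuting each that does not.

The sets are not equal: only the forward inclusion holds.

Forward inclusion. Let x ∈ A ∩ (A ∖ T). Then either x ∈ A and x ∉ T, Y; or x ∈ A ∩ Y and x ∉ T. In each case x ∈ T ∪ (Y ∪ A), so A ∩ (A ∖ T) ⊆ T ∪ (Y ∪ A).

Reverse inclusion. This inclusion fails. Take T = {1}, A = ∅, Y = ∅; then 1 ∈ T ∪ (Y ∪ A) but 1 ∉ A ∩ (A ∖ T).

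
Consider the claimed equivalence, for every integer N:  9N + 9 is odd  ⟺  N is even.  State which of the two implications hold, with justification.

Both directions hold; the statement is true.

Forward direction. Suppose 9N + 9 is odd. Since 9 is odd, 9N and N have the same parity, so 9N + 9 ≡ N + 9 (mod 2). As 9 is odd, 9N + 9 is odd exactly when N is even. Thus N is even.

Converse. Suppose N is even; write N = 2j. Then 9N + 9 = 9·(2j) + 9 = 2·9j + 9, which is odd.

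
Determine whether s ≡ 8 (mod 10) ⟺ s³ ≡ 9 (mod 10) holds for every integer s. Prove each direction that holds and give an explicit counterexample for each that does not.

Forward direction. This fails: take s = 8. Then 8 ≡ 8 (mod 10), but 8³ = 512 ≡ 2 (mod 10), not 9.

Converse. This fails: take s = 9. Then 9³ = 729 ≡ 9 (mod 10), yet 9 ≡ 9 (mod 10), not 8.

Both directions fail.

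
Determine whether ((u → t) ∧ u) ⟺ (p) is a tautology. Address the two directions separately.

(⇒) fails and (⇐) fails.

(⇒) This fails. Under t = T, p = F, u = T, the left side is true but the right side is false.

(⇐) This fails. Under t = F, p = T, u = F, the left side is false but the right side is true.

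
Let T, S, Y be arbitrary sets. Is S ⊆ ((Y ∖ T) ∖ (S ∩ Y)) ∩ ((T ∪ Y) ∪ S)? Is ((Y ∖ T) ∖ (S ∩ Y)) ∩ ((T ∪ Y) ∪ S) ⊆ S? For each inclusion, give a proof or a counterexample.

(⟹) This inclusion fails. Take T = ∅, S = {1}, Y = ∅; then 1 ∈ S but 1 ∉ ((Y ∖ T) ∖ (S ∩ Y)) ∩ ((T ∪ Y) ∪ S).

(⟸) This inclusion fails. Take T = ∅, S = ∅, Y = {1}; then 1 ∈ ((Y ∖ T) ∖ (S ∩ Y)) ∩ ((T ∪ Y) ∪ S) but 1 ∉ S.

Neither inclusion holds.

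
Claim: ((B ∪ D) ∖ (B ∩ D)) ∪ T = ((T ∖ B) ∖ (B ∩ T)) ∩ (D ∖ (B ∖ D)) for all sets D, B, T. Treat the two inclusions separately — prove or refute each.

Reverse inclusion. Let x ∈ ((T ∖ B) ∖ (B ∩ T)) ∩ (D ∖ (B ∖ D)). Then x ∈ D ∩ T and x ∉ B, from which x ∈ ((B ∪ D) ∖ (B ∩ D)) ∪ T.

Forward inclusion. This inclusion fails. Take D = {1}, B = ∅, T = ∅; then 1 ∈ ((B ∪ D) ∖ (B ∩ D)) ∪ T but 1 ∉ ((T ∖ B) ∖ (B ∩ T)) ∩ (D ∖ (B ∖ D)).

Only the reverse inclusion holds.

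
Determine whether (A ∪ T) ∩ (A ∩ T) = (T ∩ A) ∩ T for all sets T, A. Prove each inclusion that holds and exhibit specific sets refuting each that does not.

The two sets are equal.

Forward inclusion. Let x ∈ (A ∪ T) ∩ (A ∩ T). Then x ∈ T ∩ A, from which x ∈ (T ∩ A) ∩ T.

Reverse inclusion. Let x ∈ (T ∩ A) ∩ T. Then x ∈ T ∩ A, from which x ∈ (A ∪ T) ∩ (A ∩ T).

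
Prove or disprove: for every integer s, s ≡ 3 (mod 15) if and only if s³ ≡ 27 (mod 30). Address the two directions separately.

(→) This fails: take s = 18. Then 18 ≡ 3 (mod 15), but 18³ = 5832 ≡ 12 (mod 30), not 27.

(←) Conversely, the residues r modulo 30 with r³ ≡ 27 (mod 30) are exactly {3}, and each is ≡ 3 (mod 15).

The forward direction fails; the converse holds.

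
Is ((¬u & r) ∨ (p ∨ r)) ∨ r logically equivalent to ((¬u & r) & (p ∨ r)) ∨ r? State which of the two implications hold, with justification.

(⇒) This fails. Under r = F, u = F, p = T, the left side is true but the right side is false.

(⇐) Assume the antecedent. If r is true, ((¬u & r) ∨ (p ∨ r)) ∨ r reduces to true regardless of the other variables. If r is false, the antecedent cannot hold. Either way ((¬u & r) ∨ (p ∨ r)) ∨ r holds.

Only the converse holds.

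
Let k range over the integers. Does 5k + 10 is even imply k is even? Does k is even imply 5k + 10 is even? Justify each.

Both directions hold; the statement is true.

(⇒) Suppose 5k + 10 is even. Since 5 is odd, 5k and k have the same parity, so 5k + 10 ≡ k + 10 (mod 2). As 10 is even, 5k + 10 is even exactly when k is even. Thus k is even.

(⇐) Conversely, suppose k is even; write k = 2j. Then 5k + 10 = 5·(2j) + 10 = 2·5j + 10, which is even.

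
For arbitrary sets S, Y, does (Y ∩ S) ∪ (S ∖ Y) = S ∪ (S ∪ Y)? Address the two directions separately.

(⊆) Let x ∈ (Y ∩ S) ∪ (S ∖ Y). Then either x ∈ S and x ∉ Y; or x ∈ S ∩ Y. In each case x ∈ S ∪ (S ∪ Y), so (Y ∩ S) ∪ (S ∖ Y) ⊆ S ∪ (S ∪ Y).

(⊇) This inclusion fails. Take S = ∅, Y = {1}; then 1 ∈ S ∪ (S ∪ Y) but 1 ∉ (Y ∩ S) ∪ (S ∖ Y).

Only the forward inclusion holds.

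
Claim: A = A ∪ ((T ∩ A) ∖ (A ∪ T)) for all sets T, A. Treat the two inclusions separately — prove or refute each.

(⊆) Let x ∈ A. Then either x ∈ A and x ∉ T; or x ∈ T ∩ A. In each case x ∈ A ∪ ((T ∩ A) ∖ (A ∪ T)), so A ⊆ A ∪ ((T ∩ A) ∖ (A ∪ T)).

(⊇) Let x ∈ A ∪ ((T ∩ A) ∖ (A ∪ T)). Then either x ∈ A and x ∉ T; or x ∈ T ∩ A. In each case x ∈ A, so A ∪ ((T ∩ A) ∖ (A ∪ T)) ⊆ A.

Both inclusions hold; the sets are equal.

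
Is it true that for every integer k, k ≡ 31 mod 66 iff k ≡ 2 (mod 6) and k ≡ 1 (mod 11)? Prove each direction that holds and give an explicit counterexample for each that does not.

Neither implication holds.

(⟹) This fails: k = 31 gives 31 ≡ 31 (mod 66) but 31 ≡ 1 (mod 6), so the conjunction on the right does not hold.

(⟸) This fails: k = 56 satisfies both congruences on the right (56 ≡ 2 mod 6 and 56 ≡ 1 mod 11) yet 56 ≡ 56 (mod 66), not 31.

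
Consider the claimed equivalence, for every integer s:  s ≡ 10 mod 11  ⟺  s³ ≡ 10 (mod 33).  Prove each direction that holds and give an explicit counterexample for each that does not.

The forward direction fails; the converse holds.

(⇒) This fails: take s = 21. Then 21 ≡ 10 (mod 11), but 21³ = 9261 ≡ 21 (mod 33), not 10.

(⇐) Conversely, the residues r modulo 33 with r³ ≡ 10 (mod 33) are exactly {10}, and each is ≡ 10 (mod 11).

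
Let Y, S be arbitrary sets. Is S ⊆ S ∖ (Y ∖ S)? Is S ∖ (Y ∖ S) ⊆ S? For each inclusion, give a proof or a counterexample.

(⊆) Let x ∈ S. Then either x ∈ S and x ∉ Y; or x ∈ Y ∩ S. In each case x ∈ S ∖ (Y ∖ S), so S ⊆ S ∖ (Y ∖ S).

(⊇) Let x ∈ S ∖ (Y ∖ S). Then either x ∈ S and x ∉ Y; or x ∈ Y ∩ S. In each case x ∈ S, so S ∖ (Y ∖ S) ⊆ S.

Both inclusions hold.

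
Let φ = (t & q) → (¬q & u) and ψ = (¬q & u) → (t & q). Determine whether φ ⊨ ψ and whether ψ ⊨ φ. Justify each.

(⇒) fails and (⇐) fails.

[⇒] This fails. Under q = F, t = F, u = T, the left side is true but the right side is false.

[⇐] This fails. Under q = T, t = T, u = F, the left side is false but the right side is true.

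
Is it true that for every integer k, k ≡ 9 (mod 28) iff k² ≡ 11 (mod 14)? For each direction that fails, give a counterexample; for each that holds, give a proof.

(⟹) Suppose k ≡ 9 (mod 28). Then k² ≡ 9² = 81 (mod 28), and since 14 ∣ 28, also k² ≡ 11 (mod 14).

(⟸) This fails: take k = 5. Then 5² = 25 ≡ 11 (mod 14), yet 5 ≡ 5 (mod 28), not 9.

Not equivalent: only (⇒) holds.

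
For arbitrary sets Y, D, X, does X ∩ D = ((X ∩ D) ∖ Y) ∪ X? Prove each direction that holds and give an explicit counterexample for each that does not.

(⊆) Let x ∈ X ∩ D. Then either x ∈ D ∩ X and x ∉ Y; or x ∈ Y ∩ D ∩ X. In each case x ∈ ((X ∩ D) ∖ Y) ∪ X, so X ∩ D ⊆ ((X ∩ D) ∖ Y) ∪ X.

(⊇) This inclusion fails. Take Y = ∅, D = ∅, X = {1}; then 1 ∈ ((X ∩ D) ∖ Y) ∪ X but 1 ∉ X ∩ D.

(⊆) holds; (⊇) fails.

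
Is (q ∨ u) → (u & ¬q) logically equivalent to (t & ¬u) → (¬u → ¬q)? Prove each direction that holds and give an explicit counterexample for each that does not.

[⇒] Assume the antecedent. If q is true, the antecedent cannot hold. If q is false, (t & ¬u) → (¬u → ¬q) reduces to true regardless of the other variables. Either way (t & ¬u) → (¬u → ¬q) holds.

[⇐] This fails. Under q = T, t = F, u = F, the left side is false but the right side is true.

The forward direction holds; the converse fails.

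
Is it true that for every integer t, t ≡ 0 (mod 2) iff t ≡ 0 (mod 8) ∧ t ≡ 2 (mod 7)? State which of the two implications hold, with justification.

The forward direction fails; the converse holds.

(⟹) This fails: t = 0 gives 0 ≡ 0 (mod 2) but 0 ≡ 0 (mod 7), so the conjunction on the right does not hold.

(⟸) Conversely, if t ≡ 0 (mod 8) and t ≡ 2 (mod 7), then by the Chinese remainder theorem t ≡ 16 (mod 56). Since 16 ≡ 0 (mod 2) and 2 ∣ 56, we get t ≡ 0 (mod 2).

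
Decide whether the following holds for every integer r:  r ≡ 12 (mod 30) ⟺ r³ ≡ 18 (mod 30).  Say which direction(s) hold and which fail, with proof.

(⇒) Suppose r ≡ 12 (mod 30). Write r = 30j + 12. Then (30j + 12)³ = 27000j³ + 32400j² + 12960j + 1728 = 30(900j³ + 1080j² + 432j + 57) + 18, so r³ ≡ 18 (mod 30).

(⇐) Conversely, suppose r³ ≡ 18 (mod 30). The only residue r in {0, …, 29} with r³ ≡ 18 (mod 30) is r = 12, so r ≡ 12 (mod 30).

Both directions hold; the statement is true.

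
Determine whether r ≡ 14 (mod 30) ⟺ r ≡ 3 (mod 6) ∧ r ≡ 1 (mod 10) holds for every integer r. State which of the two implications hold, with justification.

(⟹) This fails: r = 14 gives 14 ≡ 14 (mod 30) but 14 ≡ 2 (mod 6), so the conjunction on the right does not hold.

(⟸) This fails: r = 21 satisfies both congruences on the right (21 ≡ 3 mod 6 and 21 ≡ 1 mod 10) yet 21 ≡ 21 (mod 30), not 14.

(⇒) fails and (⇐) fails.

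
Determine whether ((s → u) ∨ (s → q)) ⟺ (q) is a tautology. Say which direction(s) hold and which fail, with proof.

The forward direction fails; the converse holds.

(⇒) This fails. Under u = F, s = F, q = F, the left side is true but the right side is false.

(⇐) Assume the antecedent. If u is true, (s → u) ∨ (s → q) reduces to true regardless of the other variables. If u is false, the antecedent forces (u = F, s = F, q = T) or (u = F, s = T, q = T), and (s → u) ∨ (s → q) holds there. Either way (s → u) ∨ (s → q) holds.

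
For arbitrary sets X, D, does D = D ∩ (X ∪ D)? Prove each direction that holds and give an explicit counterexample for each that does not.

Both inclusions hold.

Forward inclusion. Let x ∈ D. Then either x ∈ D and x ∉ X; or x ∈ X ∩ D. In each case x ∈ D ∩ (X ∪ D), so D ⊆ D ∩ (X ∪ D).

Reverse inclusion. Let x ∈ D ∩ (X ∪ D). Then either x ∈ D and x ∉ X; or x ∈ X ∩ D. In each case x ∈ D, so D ∩ (X ∪ D) ⊆ D.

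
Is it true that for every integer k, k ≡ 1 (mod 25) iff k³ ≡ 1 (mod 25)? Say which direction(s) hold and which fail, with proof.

Both directions hold; the statement is true.

(→) Suppose k ≡ 1 (mod 25). Write k = 25j + 1. Then (25j + 1)³ = 15625j³ + 1875j² + 75j + 1 = 25(625j³ + 75j² + 3j) + 1, so k³ ≡ 1 (mod 25).

(←) Conversely, suppose k³ ≡ 1 (mod 25). The only residue r in {0, …, 24} with r³ ≡ 1 (mod 25) is r = 1, so k ≡ 1 (mod 25).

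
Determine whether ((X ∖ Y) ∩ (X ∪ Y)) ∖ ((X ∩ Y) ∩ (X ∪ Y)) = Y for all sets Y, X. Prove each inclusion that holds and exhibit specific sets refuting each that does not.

(⊆) fails and (⊇) fails.

(⊆) This inclusion fails. Take Y = ∅, X = {1}; then 1 ∈ ((X ∖ Y) ∩ (X ∪ Y)) ∖ ((X ∩ Y) ∩ (X ∪ Y)) but 1 ∉ Y.

(⊇) This inclusion fails. Take Y = {1}, X = ∅; then 1 ∈ Y but 1 ∉ ((X ∖ Y) ∩ (X ∪ Y)) ∖ ((X ∩ Y) ∩ (X ∪ Y)).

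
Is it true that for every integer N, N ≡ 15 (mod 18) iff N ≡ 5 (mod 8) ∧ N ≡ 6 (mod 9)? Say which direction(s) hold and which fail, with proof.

Only the reverse direction holds.

(→) This fails: N = 33 gives 33 ≡ 15 (mod 18) but 33 ≡ 1 (mod 8), so the conjunction on the right does not hold.

(←) Conversely, if N ≡ 5 (mod 8) and N ≡ 6 (mod 9), then by the Chinese remainder theorem N ≡ 69 (mod 72). Since 69 ≡ 15 (mod 18) and 18 ∣ 72, we get N ≡ 15 (mod 18).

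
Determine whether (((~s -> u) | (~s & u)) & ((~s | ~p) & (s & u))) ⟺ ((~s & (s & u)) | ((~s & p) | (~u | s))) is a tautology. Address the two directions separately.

Forward direction. Assume the antecedent. If u is true, the antecedent forces (u = T, s = T, p = F), and the consequent holds there. If u is false, the antecedent cannot hold. Either way the consequent holds.

Converse. This fails. Under u = F, s = F, p = F, the left side is false but the right side is true.

Only the forward implication holds.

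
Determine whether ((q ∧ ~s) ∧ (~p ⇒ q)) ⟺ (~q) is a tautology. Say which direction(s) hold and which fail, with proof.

Neither implication holds.

Forward direction. This fails. Under p = F, s = F, q = T, the left side is true but the right side is false.

Converse. This fails. Under p = F, s = F, q = F, the left side is false but the right side is true.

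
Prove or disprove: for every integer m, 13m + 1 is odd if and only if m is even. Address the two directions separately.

Both implications hold.

(⇐) Suppose m is even; write m = 2j. Then 13m + 1 = 13·(2j) + 1 = 2·13j + 1, which is odd.

(⇒) Suppose 13m + 1 is odd. Since 13 is odd, 13m and m have the same parity, so 13m + 1 ≡ m + 1 (mod 2). As 1 is odd, 13m + 1 is odd exactly when m is even. Thus m is even.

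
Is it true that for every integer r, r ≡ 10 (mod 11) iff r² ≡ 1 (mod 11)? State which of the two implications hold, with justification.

Not equivalent: only (⇒) holds.

(⟹) Suppose r ≡ 10 (mod 11). Write r = 11j + 10. Then (11j + 10)² = 121j² + 220j + 100 = 11(11j² + 20j + 9) + 1, so r² ≡ 1 (mod 11).

(⟸) This fails: take r = 1. Then 1² = 1 ≡ 1 (mod 11), yet 1 ≡ 1 (mod 11), not 10.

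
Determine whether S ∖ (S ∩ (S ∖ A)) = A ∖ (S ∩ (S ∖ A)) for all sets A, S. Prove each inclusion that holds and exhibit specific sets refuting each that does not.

Only the forward inclusion holds.

Forward inclusion. Let x ∈ S ∖ (S ∩ (S ∖ A)). Then x ∈ A ∩ S, from which x ∈ A ∖ (S ∩ (S ∖ A)).

Reverse inclusion. This inclusion fails. Take A = {1}, S = ∅; then 1 ∈ A ∖ (S ∩ (S ∖ A)) but 1 ∉ S ∖ (S ∩ (S ∖ A)).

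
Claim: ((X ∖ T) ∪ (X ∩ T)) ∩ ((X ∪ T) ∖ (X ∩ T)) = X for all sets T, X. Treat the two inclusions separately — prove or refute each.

Only the forward inclusion holds.

(⊇) This inclusion fails. Take T = {1}, X = {1}; then 1 ∈ X but 1 ∉ ((X ∖ T) ∪ (X ∩ T)) ∩ ((X ∪ T) ∖ (X ∩ T)).

(⊆) Let x ∈ ((X ∖ T) ∪ (X ∩ T)) ∩ ((X ∪ T) ∖ (X ∩ T)). Then x ∈ X and x ∉ T, from which x ∈ X.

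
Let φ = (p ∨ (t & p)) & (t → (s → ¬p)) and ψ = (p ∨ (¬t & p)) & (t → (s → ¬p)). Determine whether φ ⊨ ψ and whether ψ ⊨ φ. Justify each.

Equivalent; both directions hold.

(⇐) Assume the antecedent. If s is true, the antecedent forces (s = T, p = T, t = F), and (p ∨ (t & p)) & (t → (s → ¬p)) holds there. If s is false, the antecedent forces (s = F, p = T, t = F) or (s = F, p = T, t = T), and (p ∨ (t & p)) & (t → (s → ¬p)) holds there. Either way (p ∨ (t & p)) & (t → (s → ¬p)) holds.

(⇒) Assume the antecedent. If s is true, the antecedent forces (s = T, p = T, t = F), and the consequent holds there. If s is false, the antecedent forces (s = F, p = T, t = F) or (s = F, p = T, t = T), and the consequent holds there. Either way the consequent holds.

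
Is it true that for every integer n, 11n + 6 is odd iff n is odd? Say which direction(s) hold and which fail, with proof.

Both directions hold.

(⇒) Suppose 11n + 6 is odd. Since 11 is odd, 11n and n have the same parity, so 11n + 6 ≡ n + 6 (mod 2). As 6 is even, 11n + 6 is odd exactly when n is odd. Thus n is odd.

(⇐) Conversely, suppose n is odd; write n = 2j + 1. Then 11n + 6 = 11·(2j + 1) + 6 = 2·11j + 17, which is odd.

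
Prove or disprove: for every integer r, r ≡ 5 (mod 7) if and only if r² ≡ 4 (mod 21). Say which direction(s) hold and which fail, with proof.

(⟹) This fails: take r = 12. Then 12 ≡ 5 (mod 7), but 12² = 144 ≡ 18 (mod 21), not 4.

(⟸) This fails: take r = 2. Then 2² = 4 ≡ 4 (mod 21), yet 2 ≡ 2 (mod 7), not 5.

Neither implication holds.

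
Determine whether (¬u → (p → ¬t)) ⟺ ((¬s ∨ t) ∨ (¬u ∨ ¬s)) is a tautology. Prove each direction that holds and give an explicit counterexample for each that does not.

Forward direction. This fails. Under t = F, u = T, s = T, p = F, the left side is true but the right side is false.

Converse. This fails. Under t = T, u = F, s = F, p = T, the left side is false but the right side is true.

Neither implication holds.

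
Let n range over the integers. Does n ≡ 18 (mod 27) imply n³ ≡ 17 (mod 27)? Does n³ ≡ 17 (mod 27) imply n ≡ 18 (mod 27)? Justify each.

Neither implication holds.

(⇒) This fails: take n = 18. Then 18 ≡ 18 (mod 27), but 18³ = 5832 ≡ 0 (mod 27), not 17.

(⇐) This fails: take n = 5. Then 5³ = 125 ≡ 17 (mod 27), yet 5 ≡ 5 (mod 27), not 18.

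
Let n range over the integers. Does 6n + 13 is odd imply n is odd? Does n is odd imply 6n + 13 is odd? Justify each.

(⇒) This fails: take n = 6. Then 6n + 13 = 49, which is odd, yet n = 6 is even, not odd.

(⇐) Suppose n is odd. Since 6 is even, 6n is even for every n, so 6n + 13 has the same parity as 13, which is odd. Hence 6n + 13 is odd.

Only the reverse direction holds.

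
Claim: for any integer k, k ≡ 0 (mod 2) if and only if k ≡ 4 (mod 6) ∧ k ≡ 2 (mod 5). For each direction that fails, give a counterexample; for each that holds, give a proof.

[⇒] This fails: k = 0 gives 0 ≡ 0 (mod 2) but 0 ≡ 0 (mod 6), so the conjunction on the right does not hold.

[⇐] Conversely, if k ≡ 4 (mod 6) and k ≡ 2 (mod 5), then by the Chinese remainder theorem k ≡ 22 (mod 30). Since 22 ≡ 0 (mod 2) and 2 ∣ 30, we get k ≡ 0 (mod 2).

The forward direction fails; the converse holds.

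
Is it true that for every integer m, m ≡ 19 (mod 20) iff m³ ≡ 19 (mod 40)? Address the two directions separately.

Only the converse holds.

(←) The residues r modulo 40 with r³ ≡ 19 (mod 40) are exactly {19}, and each is ≡ 19 (mod 20).

(→) This fails: take m = 39. Then 39 ≡ 19 (mod 20), but 39³ = 59319 ≡ 39 (mod 40), not 19.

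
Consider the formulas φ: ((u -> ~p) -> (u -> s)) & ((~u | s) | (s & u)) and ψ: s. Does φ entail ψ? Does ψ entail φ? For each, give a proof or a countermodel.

Not equivalent: only (⇐) holds.

(⇒) This fails. Under u = F, p = F, s = F, the left side is true but the right side is false.

(⇐) Assume the antecedent. If u is true, the antecedent forces (u = T, p = F, s = T) or (u = T, p = T, s = T), and the consequent holds there. If u is false, the consequent reduces to true regardless of the other variables. Either way the consequent holds.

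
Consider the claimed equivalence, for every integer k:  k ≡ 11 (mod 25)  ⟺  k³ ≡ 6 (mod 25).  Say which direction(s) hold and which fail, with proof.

Both directions hold.

[⇐] Suppose k³ ≡ 6 (mod 25). The only residue r in {0, …, 24} with r³ ≡ 6 (mod 25) is r = 11, so k ≡ 11 (mod 25).

[⇒] Suppose k ≡ 11 (mod 25). Write k = 25j + 11. Then (25j + 11)³ = 15625j³ + 20625j² + 9075j + 1331 = 25(625j³ + 825j² + 363j + 53) + 6, so k³ ≡ 6 (mod 25).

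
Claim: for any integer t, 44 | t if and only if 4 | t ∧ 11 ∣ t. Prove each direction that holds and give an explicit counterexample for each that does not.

(⟹) If 44 ∣ t, write t = 44q. Since 44 = 11·4, t = 4·(11q), so 4 ∣ t; and since 44 = 4·11, t = 11·(4q), so 11 ∣ t.

(⟸) Suppose 4 ∣ t and 11 ∣ t. Any common multiple of 4 and 11 is a multiple of their lcm; here gcd(4, 11) = 1, so lcm(4, 11) = 4·11 = 44, so 44 ∣ t.

Both implications hold.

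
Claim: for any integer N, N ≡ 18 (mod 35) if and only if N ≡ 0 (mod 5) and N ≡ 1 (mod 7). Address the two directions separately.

Neither implication holds.

(⇒) This fails: N = 18 gives 18 ≡ 18 (mod 35) but 18 ≡ 3 (mod 5), so the conjunction on the right does not hold.

(⇐) This fails: N = 15 satisfies both congruences on the right (15 ≡ 0 mod 5 and 15 ≡ 1 mod 7) yet 15 ≡ 15 (mod 35), not 18.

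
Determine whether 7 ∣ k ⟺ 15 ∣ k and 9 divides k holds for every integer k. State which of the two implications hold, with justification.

(⇒) fails and (⇐) fails.

(⟹) This fails: take k = 7. Certainly 7 ∣ 7, but 15 ∤ 7.

(⟸) This fails: take k = 45. Both 15 ∣ 45 and 9 ∣ 45, yet 45 is not a multiple of 7 (since 45 = 6·7 + 3), so 7 ∤ 45.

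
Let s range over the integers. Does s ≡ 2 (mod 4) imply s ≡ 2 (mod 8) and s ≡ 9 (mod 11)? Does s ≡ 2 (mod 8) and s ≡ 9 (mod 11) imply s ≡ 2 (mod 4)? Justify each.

[⇒] This fails: s = 2 gives 2 ≡ 2 (mod 4) but 2 ≡ 2 (mod 11), so the conjunction on the right does not hold.

[⇐] Conversely, if s ≡ 2 (mod 8) and s ≡ 9 (mod 11), then by the Chinese remainder theorem s ≡ 42 (mod 88). Since 42 ≡ 2 (mod 4) and 4 ∣ 88, we get s ≡ 2 (mod 4).

(⇒) fails; (⇐) holds.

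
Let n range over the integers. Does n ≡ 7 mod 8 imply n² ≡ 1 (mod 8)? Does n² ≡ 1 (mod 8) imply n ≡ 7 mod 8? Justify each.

Forward direction. Suppose n ≡ 7 mod 8. Write n = 8j + 7. Then (8j + 7)² = 64j² + 112j + 49 = 8(8j² + 14j + 6) + 1, so n² ≡ 1 (mod 8).

Converse. This fails: take n = 1. Then 1² = 1 ≡ 1 (mod 8), yet 1 ≡ 1 (mod 8), not 7.

Only the forward implication holds.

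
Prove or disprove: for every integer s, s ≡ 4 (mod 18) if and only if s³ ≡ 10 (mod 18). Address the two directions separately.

Only the forward implication holds.

(⇐) This fails: take s = 10. Then 10³ = 1000 ≡ 10 (mod 18), yet 10 ≡ 10 (mod 18), not 4.

(⇒) Suppose s ≡ 4 (mod 18). Write s = 18j + 4. Then (18j + 4)³ = 5832j³ + 3888j² + 864j + 64 = 18(324j³ + 216j² + 48j + 3) + 10, so s³ ≡ 10 (mod 18).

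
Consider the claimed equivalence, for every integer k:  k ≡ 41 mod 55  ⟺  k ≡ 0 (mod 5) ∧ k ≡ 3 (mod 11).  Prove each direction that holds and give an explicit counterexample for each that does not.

Neither direction holds.

[⇒] This fails: k = 41 gives 41 ≡ 41 (mod 55) but 41 ≡ 1 (mod 5), so the conjunction on the right does not hold.

[⇐] This fails: k = 25 satisfies both congruences on the right (25 ≡ 0 mod 5 and 25 ≡ 3 mod 11) yet 25 ≡ 25 (mod 55), not 41.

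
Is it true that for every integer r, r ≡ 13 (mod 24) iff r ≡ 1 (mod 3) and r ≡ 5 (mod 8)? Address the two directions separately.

Both directions hold; the statement is true.

Forward direction. Suppose r ≡ 13 (mod 24); write r = 24j + 13. Since 3 ∣ 24, reducing mod 3 gives r ≡ 13 ≡ 1 (mod 3); since 8 ∣ 24, reducing mod 8 gives r ≡ 13 ≡ 5 (mod 8).

Converse. If r ≡ 1 (mod 3) and r ≡ 5 (mod 8), then by the Chinese remainder theorem r ≡ 13 (mod 24). This is exactly r ≡ 13 (mod 24).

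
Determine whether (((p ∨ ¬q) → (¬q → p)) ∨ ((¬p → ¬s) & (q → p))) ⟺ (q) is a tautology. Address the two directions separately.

(⇒) fails; (⇐) holds.

(⟸) Assume the antecedent. If q is true, the consequent reduces to true regardless of the other variables. If q is false, the antecedent cannot hold. Either way the consequent holds.

(⟹) This fails. Under q = F, p = F, s = F, the left side is true but the right side is false.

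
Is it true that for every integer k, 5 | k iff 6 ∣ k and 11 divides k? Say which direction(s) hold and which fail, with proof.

Neither direction holds.

(⟹) This fails: take k = 5. Certainly 5 ∣ 5, but 6 ∤ 5.

(⟸) This fails: take k = 66. Both 6 ∣ 66 and 11 ∣ 66, yet 66 is not a multiple of 5 (since 66 = 13·5 + 1), so 5 ∤ 66.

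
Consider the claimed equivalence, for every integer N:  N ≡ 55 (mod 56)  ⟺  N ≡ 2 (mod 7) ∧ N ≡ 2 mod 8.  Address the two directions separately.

Both directions fail.

Forward direction. This fails: N = 55 gives 55 ≡ 55 (mod 56) but 55 ≡ 6 (mod 7), so the conjunction on the right does not hold.

Converse. This fails: N = 2 satisfies both congruences on the right (2 ≡ 2 mod 7 and 2 ≡ 2 mod 8) yet 2 ≡ 2 (mod 56), not 55.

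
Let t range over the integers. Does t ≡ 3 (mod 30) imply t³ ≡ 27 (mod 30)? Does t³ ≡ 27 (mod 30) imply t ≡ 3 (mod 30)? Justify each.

Equivalent; both directions hold.

[⇐] Suppose t³ ≡ 27 (mod 30). The only residue r in {0, …, 29} with r³ ≡ 27 (mod 30) is r = 3, so t ≡ 3 (mod 30).

[⇒] Suppose t ≡ 3 (mod 30). Write t = 30j + 3. Then (30j + 3)³ = 27000j³ + 8100j² + 810j + 27 = 30(900j³ + 270j² + 27j) + 27, so t³ ≡ 27 (mod 30).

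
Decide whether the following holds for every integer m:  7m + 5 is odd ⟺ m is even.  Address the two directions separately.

Both implications hold.

(→) Suppose 7m + 5 is odd. Since 7 is odd, 7m and m have the same parity, so 7m + 5 ≡ m + 5 (mod 2). As 5 is odd, 7m + 5 is odd exactly when m is even. Thus m is even.

(←) Conversely, suppose m is even; write m = 2j. Then 7m + 5 = 7·(2j) + 5 = 2·7j + 5, which is odd.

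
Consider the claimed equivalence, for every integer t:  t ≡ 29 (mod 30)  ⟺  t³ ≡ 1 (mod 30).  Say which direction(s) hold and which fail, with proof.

Neither implication holds.

(⟹) This fails: take t = 29. Then 29 ≡ 29 (mod 30), but 29³ = 24389 ≡ 29 (mod 30), not 1.

(⟸) This fails: take t = 1. Then 1³ = 1 ≡ 1 (mod 30), yet 1 ≡ 1 (mod 30), not 29.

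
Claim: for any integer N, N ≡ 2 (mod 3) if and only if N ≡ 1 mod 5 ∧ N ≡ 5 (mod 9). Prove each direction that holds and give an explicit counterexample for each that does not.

Only the converse holds.

(⇒) This fails: N = 32 gives 32 ≡ 2 (mod 3) but 32 ≡ 2 (mod 5), so the conjunction on the right does not hold.

(⇐) Conversely, if N ≡ 1 (mod 5) and N ≡ 5 (mod 9), then by the Chinese remainder theorem N ≡ 41 (mod 45). Since 41 ≡ 2 (mod 3) and 3 ∣ 45, we get N ≡ 2 (mod 3).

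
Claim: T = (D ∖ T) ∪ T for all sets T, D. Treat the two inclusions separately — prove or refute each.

(⟹) Let x ∈ T. Then either x ∈ T and x ∉ D; or x ∈ T ∩ D. In each case x ∈ (D ∖ T) ∪ T, so T ⊆ (D ∖ T) ∪ T.

(⟸) This inclusion fails. Take T = ∅, D = {1}; then 1 ∈ (D ∖ T) ∪ T but 1 ∉ T.

The sets are not equal: only the forward inclusion holds.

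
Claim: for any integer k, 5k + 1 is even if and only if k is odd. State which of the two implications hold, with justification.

[⇒] Suppose 5k + 1 is even. Since 5 is odd, 5k and k have the same parity, so 5k + 1 ≡ k + 1 (mod 2). As 1 is odd, 5k + 1 is even exactly when k is odd. Thus k is odd.

[⇐] Conversely, suppose k is odd; write k = 2j + 1. Then 5k + 1 = 5·(2j + 1) + 1 = 2·5j + 6, which is even.

Both directions hold.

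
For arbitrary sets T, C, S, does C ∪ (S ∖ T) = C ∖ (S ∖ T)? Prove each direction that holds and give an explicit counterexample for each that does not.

Only the reverse inclusion holds.

(⊆) This inclusion fails. Take T = ∅, C = ∅, S = {1}; then 1 ∈ C ∪ (S ∖ T) but 1 ∉ C ∖ (S ∖ T).

(⊇) Let x ∈ C ∖ (S ∖ T). Then either x ∈ C and x ∉ T, S; or x ∈ T ∩ C and x ∉ S; or x ∈ T ∩ C ∩ S. In each case x ∈ C ∪ (S ∖ T), so C ∖ (S ∖ T) ⊆ C ∪ (S ∖ T).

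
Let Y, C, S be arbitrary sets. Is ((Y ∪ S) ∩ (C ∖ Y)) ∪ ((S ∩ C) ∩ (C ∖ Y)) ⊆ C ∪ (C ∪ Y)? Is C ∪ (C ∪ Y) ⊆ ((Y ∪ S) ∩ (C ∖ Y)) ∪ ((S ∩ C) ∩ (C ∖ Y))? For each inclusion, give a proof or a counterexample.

Only the forward inclusion holds.

Forward inclusion. Let x ∈ ((Y ∪ S) ∩ (C ∖ Y)) ∪ ((S ∩ C) ∩ (C ∖ Y)). Then x ∈ C ∩ S and x ∉ Y, from which x ∈ C ∪ (C ∪ Y).

Reverse inclusion. This inclusion fails. Take Y = {1}, C = ∅, S = ∅; then 1 ∈ C ∪ (C ∪ Y) but 1 ∉ ((Y ∪ S) ∩ (C ∖ Y)) ∪ ((S ∩ C) ∩ (C ∖ Y)).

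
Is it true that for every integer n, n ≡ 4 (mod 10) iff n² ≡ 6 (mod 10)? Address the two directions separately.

(⇒) Suppose n ≡ 4 (mod 10). Write n = 10j + 4. Then (10j + 4)² = 100j² + 80j + 16 = 10(10j² + 8j + 1) + 6, so n² ≡ 6 (mod 10).

(⇐) This fails: take n = 6. Then 6² = 36 ≡ 6 (mod 10), yet 6 ≡ 6 (mod 10), not 4.

(⇒) holds; (⇐) fails.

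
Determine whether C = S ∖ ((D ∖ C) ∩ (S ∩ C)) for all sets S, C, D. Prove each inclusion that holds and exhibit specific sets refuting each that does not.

Forward inclusion. This inclusion fails. Take S = ∅, C = {1}, D = ∅; then 1 ∈ C but 1 ∉ S ∖ ((D ∖ C) ∩ (S ∩ C)).

Reverse inclusion. This inclusion fails. Take S = {1}, C = ∅, D = ∅; then 1 ∈ S ∖ ((D ∖ C) ∩ (S ∩ C)) but 1 ∉ C.

Both inclusions fail.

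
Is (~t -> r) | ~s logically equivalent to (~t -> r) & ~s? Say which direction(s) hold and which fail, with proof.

The forward direction fails; the converse holds.

Forward direction. This fails. Under r = F, t = F, s = F, the left side is true but the right side is false.

Converse. Assume the antecedent. If r is true, (~t -> r) | ~s reduces to true regardless of the other variables. If r is false, the antecedent forces (r = F, t = T, s = F), and (~t -> r) | ~s holds there. Either way (~t -> r) | ~s holds.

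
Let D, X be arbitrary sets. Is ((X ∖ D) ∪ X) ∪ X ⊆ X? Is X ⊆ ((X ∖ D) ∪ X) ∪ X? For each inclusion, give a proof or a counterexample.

Both inclusions hold; the sets are equal.

(⟸) Let x ∈ X. Then either x ∈ X and x ∉ D; or x ∈ D ∩ X. In each case x ∈ ((X ∖ D) ∪ X) ∪ X, so X ⊆ ((X ∖ D) ∪ X) ∪ X.

(⟹) Let x ∈ ((X ∖ D) ∪ X) ∪ X. Then either x ∈ X and x ∉ D; or x ∈ D ∩ X. In each case x ∈ X, so ((X ∖ D) ∪ X) ∪ X ⊆ X.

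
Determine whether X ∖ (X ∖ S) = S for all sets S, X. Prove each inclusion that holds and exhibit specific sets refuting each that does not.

(⊇) This inclusion fails. Take S = {1}, X = ∅; then 1 ∈ S but 1 ∉ X ∖ (X ∖ S).

(⊆) Let x ∈ X ∖ (X ∖ S). Then x ∈ S ∩ X, from which x ∈ S.

The sets are not equal: only the forward inclusion holds.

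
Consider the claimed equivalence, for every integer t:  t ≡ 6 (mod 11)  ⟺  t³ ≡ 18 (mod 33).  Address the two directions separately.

(⇐) The residues r modulo 33 with r³ ≡ 18 (mod 33) are exactly {6}, and each is ≡ 6 (mod 11).

(⇒) This fails: take t = 17. Then 17 ≡ 6 (mod 11), but 17³ = 4913 ≡ 29 (mod 33), not 18.

Not equivalent: only (⇐) holds.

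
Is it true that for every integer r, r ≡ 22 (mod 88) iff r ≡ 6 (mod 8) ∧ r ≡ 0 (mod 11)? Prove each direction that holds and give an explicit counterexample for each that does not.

[⇐] If r ≡ 6 (mod 8) and r ≡ 0 (mod 11), then by the Chinese remainder theorem r ≡ 22 (mod 88). This is exactly r ≡ 22 (mod 88).

[⇒] Suppose r ≡ 22 (mod 88); write r = 88j + 22. Since 8 ∣ 88, reducing mod 8 gives r ≡ 22 ≡ 6 (mod 8); since 11 ∣ 88, reducing mod 11 gives r ≡ 22 ≡ 0 (mod 11).

Both directions hold; the statement is true.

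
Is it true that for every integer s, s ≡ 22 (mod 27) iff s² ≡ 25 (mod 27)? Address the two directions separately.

[⇒] Suppose s ≡ 22 (mod 27). Write s = 27j + 22. Then (27j + 22)² = 729j² + 1188j + 484 = 27(27j² + 44j + 17) + 25, so s² ≡ 25 (mod 27).

[⇐] This fails: take s = 5. Then 5² = 25 ≡ 25 (mod 27), yet 5 ≡ 5 (mod 27), not 22.

Only the forward direction holds.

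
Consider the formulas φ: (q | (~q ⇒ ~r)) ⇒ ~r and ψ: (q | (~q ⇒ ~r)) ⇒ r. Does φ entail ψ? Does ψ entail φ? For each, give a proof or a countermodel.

(⟹) This fails. Under r = F, q = F, the left side is true but the right side is false.

(⟸) This fails. Under r = T, q = T, the left side is false but the right side is true.

Neither direction holds.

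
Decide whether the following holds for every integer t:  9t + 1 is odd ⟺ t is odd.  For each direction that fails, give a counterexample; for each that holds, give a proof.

(⇒) This fails: t = 2 gives 9t + 1 = 19, which is odd, but 2 is even, not odd.

(⇐) This also fails: t = 5 is odd, but 9t + 1 = 46 is even, not odd.

Both directions fail.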